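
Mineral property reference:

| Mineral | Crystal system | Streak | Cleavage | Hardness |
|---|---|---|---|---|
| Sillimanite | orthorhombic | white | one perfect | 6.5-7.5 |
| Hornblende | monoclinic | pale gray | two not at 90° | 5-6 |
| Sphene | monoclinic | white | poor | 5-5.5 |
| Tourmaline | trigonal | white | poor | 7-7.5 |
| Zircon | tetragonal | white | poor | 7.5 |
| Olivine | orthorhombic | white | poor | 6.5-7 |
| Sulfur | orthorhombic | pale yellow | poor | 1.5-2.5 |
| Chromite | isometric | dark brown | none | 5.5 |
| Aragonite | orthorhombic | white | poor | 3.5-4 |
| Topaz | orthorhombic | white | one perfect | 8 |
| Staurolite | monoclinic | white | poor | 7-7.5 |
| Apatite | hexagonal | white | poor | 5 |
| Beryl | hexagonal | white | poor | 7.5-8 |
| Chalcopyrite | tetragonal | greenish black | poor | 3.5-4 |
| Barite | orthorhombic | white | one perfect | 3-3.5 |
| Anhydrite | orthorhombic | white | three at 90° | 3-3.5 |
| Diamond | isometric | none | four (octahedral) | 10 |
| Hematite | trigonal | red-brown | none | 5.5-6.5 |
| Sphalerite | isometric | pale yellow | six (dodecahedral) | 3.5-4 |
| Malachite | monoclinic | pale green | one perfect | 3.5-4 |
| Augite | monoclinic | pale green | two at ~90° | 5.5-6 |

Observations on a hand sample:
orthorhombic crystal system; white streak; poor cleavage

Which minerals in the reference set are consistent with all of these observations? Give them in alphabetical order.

Aragonite, Olivine

Orthorhombic crystal system: only Sillimanite, Olivine, Sulfur, Aragonite, Topaz, Barite, Anhydrite remain.
White streak excludes Sulfur.
Poor cleavage: Olivine, Aragonite remain.
The minerals that satisfy all observations are Aragonite, Olivine.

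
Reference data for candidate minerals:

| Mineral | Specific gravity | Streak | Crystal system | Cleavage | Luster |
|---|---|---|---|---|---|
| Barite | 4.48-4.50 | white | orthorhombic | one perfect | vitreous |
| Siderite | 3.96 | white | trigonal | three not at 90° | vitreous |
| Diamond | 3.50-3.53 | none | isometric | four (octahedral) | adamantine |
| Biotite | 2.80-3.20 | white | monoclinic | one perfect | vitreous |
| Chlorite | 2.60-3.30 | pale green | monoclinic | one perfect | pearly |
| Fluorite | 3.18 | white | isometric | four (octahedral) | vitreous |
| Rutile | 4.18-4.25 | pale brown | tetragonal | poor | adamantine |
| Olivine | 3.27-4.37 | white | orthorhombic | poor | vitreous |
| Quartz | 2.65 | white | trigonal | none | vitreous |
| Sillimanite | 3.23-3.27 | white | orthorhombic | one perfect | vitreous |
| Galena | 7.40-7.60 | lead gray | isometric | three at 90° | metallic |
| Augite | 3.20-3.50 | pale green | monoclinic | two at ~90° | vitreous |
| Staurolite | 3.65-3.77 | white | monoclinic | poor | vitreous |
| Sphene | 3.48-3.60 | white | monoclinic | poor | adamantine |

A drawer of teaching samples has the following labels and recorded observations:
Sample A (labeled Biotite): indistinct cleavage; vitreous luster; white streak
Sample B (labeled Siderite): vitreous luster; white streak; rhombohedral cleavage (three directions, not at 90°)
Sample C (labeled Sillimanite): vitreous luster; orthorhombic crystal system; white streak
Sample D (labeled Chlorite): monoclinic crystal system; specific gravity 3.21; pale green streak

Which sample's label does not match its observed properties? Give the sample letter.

A

Sample A: Biotite has cleavage one perfect, but the record shows indistinct cleavage — this label is wrong.
Sample B: all recorded properties match Siderite.
Sample C: all recorded properties match Sillimanite.
Sample D: all recorded properties match Chlorite.
The mislabeled specimen is A.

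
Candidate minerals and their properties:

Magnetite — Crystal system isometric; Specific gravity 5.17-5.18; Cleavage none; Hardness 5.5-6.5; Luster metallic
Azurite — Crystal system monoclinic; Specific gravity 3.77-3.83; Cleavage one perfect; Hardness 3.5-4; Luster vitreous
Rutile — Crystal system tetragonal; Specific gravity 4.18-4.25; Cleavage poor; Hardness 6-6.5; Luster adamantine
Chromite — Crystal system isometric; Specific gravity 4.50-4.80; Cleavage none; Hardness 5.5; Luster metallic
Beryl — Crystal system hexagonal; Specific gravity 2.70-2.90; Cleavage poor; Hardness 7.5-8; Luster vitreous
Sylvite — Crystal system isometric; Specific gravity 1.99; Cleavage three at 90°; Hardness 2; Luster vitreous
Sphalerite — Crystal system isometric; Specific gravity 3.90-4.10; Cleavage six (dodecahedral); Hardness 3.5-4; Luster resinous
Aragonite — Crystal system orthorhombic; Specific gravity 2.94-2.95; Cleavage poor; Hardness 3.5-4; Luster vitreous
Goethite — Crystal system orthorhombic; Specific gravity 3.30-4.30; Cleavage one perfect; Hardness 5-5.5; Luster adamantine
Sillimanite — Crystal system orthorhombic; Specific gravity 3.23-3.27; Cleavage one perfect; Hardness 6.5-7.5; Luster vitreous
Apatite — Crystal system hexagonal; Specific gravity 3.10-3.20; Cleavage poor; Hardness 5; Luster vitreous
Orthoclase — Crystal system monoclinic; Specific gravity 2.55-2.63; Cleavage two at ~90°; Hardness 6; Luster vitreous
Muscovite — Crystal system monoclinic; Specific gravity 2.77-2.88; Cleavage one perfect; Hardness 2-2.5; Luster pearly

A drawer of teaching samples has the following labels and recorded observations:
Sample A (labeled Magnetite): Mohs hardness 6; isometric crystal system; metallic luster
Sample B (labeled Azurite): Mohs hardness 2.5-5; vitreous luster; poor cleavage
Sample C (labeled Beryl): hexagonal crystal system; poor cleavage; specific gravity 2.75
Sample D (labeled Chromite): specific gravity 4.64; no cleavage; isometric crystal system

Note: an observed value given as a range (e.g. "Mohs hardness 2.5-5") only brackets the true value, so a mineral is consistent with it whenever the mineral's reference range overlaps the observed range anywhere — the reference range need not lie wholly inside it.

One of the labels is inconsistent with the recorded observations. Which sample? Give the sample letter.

Sample A: observations are consistent with Magnetite.
Sample B: poor cleavage is outside the reference for Azurite (cleavage one perfect) — mislabeled.
Sample C: observations are consistent with Beryl.
Sample D: observations are consistent with Chromite.
The mislabeled specimen is B.

B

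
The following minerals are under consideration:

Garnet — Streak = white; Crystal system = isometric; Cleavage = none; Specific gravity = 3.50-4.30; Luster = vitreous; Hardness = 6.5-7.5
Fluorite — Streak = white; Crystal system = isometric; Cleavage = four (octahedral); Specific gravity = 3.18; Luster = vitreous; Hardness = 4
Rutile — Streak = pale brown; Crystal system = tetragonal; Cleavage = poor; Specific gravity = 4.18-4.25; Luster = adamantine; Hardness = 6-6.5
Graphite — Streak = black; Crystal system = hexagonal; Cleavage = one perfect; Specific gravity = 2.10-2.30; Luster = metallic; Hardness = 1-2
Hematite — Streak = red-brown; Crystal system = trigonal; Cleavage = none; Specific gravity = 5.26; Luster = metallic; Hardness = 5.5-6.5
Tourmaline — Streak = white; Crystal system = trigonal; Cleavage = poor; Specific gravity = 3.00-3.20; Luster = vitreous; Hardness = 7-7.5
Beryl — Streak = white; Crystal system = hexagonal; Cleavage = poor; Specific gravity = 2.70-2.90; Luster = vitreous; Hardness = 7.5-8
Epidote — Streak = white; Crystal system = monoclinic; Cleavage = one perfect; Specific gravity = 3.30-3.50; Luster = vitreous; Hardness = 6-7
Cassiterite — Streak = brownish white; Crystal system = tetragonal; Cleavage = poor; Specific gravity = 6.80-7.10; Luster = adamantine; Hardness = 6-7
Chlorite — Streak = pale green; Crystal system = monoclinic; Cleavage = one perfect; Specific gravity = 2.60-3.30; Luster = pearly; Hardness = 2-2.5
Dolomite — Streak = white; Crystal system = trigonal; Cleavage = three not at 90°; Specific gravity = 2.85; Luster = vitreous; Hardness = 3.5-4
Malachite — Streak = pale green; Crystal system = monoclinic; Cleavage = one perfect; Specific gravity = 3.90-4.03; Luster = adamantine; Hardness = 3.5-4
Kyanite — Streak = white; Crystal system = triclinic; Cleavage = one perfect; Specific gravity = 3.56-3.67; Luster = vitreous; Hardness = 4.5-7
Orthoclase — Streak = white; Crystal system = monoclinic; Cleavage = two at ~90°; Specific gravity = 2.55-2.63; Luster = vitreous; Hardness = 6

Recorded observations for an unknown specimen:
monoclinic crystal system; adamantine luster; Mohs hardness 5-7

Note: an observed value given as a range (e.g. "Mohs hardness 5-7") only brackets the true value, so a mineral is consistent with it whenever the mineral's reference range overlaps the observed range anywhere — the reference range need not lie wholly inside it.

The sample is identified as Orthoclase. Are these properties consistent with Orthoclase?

No

Monoclinic crystal system — matches Orthoclase (monoclinic system).
Adamantine luster — Orthoclase has vitreous luster; a mismatch.
Mohs hardness 5-7 — matches Orthoclase (hardness 6).
Orthoclase is excluded by the luster.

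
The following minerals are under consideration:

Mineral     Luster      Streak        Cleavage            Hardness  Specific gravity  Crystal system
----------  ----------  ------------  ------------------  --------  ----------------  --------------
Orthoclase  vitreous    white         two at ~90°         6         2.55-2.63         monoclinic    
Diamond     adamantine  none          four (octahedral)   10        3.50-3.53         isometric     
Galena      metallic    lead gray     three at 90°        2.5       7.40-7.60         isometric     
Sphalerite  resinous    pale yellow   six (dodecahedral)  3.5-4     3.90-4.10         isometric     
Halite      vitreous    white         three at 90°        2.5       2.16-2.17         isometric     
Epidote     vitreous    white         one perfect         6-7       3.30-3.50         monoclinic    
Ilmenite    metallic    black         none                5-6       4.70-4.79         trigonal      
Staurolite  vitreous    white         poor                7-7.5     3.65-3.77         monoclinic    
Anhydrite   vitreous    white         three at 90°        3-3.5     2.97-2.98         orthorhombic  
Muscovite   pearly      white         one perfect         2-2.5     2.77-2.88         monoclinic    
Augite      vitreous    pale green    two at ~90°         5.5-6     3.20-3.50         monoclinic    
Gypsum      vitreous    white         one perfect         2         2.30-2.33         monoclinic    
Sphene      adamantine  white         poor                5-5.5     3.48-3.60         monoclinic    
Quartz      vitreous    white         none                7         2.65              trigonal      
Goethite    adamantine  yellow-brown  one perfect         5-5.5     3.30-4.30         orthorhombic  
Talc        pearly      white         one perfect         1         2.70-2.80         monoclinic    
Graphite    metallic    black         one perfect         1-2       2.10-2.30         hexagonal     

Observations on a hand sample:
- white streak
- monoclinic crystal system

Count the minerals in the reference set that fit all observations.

7

White streak — Orthoclase, Halite, Epidote, Staurolite, Anhydrite, Muscovite, Gypsum, Sphene, Quartz, Talc remain.
Monoclinic crystal system rules out Halite, Anhydrite, Quartz.
Remaining candidates: Epidote, Gypsum, Muscovite, Orthoclase, Sphene, Staurolite, Talc.
That is 7 minerals.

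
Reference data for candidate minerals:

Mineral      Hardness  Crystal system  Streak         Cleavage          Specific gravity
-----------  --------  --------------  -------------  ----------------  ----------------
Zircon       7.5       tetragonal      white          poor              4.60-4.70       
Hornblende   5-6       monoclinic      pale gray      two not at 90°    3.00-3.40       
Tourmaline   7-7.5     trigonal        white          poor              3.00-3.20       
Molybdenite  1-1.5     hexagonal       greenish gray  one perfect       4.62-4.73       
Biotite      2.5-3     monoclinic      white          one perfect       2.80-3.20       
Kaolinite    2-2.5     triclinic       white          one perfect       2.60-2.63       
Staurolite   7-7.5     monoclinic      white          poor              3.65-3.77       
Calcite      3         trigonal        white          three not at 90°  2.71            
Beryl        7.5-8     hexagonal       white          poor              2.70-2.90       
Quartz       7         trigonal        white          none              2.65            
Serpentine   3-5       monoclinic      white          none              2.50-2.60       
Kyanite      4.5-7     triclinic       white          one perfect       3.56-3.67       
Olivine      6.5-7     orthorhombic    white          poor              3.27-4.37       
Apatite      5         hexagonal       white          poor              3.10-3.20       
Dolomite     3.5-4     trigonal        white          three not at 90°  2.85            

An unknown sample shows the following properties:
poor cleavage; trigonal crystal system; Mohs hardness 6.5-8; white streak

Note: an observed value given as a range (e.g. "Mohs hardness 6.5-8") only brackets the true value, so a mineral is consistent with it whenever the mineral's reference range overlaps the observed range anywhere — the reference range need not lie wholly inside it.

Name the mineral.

Poor cleavage: Zircon, Tourmaline, Staurolite, Beryl, Olivine, Apatite remain.
Trigonal crystal system: narrows the field to Tourmaline.
Mohs hardness 6.5-8: every remaining candidate is consistent.
White streak: no further eliminations.
The only mineral consistent with every observation is Tourmaline.

Tourmaline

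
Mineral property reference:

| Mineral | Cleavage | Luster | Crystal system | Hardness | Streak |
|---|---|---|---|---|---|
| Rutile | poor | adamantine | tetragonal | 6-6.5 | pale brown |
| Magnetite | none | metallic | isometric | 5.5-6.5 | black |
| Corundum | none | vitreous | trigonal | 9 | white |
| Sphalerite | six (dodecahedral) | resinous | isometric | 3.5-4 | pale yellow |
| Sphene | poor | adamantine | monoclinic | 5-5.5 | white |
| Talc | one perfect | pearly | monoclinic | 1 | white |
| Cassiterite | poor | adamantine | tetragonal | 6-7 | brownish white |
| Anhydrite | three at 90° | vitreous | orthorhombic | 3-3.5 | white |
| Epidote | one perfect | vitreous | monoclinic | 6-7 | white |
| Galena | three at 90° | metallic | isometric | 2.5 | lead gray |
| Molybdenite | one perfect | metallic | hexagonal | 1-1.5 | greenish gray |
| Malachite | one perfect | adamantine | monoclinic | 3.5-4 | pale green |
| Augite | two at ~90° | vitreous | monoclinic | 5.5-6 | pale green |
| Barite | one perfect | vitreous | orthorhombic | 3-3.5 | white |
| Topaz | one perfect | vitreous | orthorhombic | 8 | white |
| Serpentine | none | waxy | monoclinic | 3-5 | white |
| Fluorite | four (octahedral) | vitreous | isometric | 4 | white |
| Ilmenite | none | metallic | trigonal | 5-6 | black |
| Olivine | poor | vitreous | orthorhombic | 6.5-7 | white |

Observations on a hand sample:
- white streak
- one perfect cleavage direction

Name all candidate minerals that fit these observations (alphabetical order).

White streak — Corundum, Sphene, Talc, Anhydrite, Epidote, Barite, Topaz, Serpentine, Fluorite, Olivine remain.
One perfect cleavage direction — Talc, Epidote, Barite, Topaz remain.
Consistent with every observation: Barite, Epidote, Talc, Topaz.

Barite, Epidote, Talc, Topaz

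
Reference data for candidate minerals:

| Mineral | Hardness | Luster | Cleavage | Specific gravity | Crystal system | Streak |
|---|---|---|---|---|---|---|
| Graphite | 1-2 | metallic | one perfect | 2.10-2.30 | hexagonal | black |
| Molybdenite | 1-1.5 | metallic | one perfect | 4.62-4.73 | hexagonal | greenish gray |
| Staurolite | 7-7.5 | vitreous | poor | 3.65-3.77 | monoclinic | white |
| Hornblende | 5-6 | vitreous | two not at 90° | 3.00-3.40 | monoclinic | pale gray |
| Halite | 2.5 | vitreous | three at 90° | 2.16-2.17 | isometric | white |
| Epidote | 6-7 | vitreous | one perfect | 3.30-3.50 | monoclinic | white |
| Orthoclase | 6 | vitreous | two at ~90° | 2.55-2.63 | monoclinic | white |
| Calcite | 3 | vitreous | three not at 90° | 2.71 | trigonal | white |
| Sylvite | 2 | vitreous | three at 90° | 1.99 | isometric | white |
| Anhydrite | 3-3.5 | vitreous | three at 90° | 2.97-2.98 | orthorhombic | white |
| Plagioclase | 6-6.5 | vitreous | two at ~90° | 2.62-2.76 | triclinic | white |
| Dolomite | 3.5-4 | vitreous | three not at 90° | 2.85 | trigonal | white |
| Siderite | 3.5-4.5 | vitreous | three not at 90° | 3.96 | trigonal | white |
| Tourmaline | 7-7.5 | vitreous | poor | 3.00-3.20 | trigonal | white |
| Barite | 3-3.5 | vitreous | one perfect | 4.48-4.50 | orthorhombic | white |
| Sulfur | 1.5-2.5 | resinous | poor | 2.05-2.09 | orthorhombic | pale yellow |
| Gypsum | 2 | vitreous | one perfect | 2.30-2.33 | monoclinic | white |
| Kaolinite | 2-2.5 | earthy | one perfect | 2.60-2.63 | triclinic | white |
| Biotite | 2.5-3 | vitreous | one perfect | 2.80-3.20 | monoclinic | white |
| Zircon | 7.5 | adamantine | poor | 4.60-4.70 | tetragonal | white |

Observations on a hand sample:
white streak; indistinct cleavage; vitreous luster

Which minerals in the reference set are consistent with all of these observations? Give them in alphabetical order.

Staurolite, Tourmaline

White streak eliminates Graphite, Molybdenite, Hornblende, Sulfur.
Indistinct cleavage: narrows the field to Staurolite, Tourmaline, Zircon.
Vitreous luster is inconsistent with Zircon.
The minerals that satisfy all observations are Staurolite, Tourmaline.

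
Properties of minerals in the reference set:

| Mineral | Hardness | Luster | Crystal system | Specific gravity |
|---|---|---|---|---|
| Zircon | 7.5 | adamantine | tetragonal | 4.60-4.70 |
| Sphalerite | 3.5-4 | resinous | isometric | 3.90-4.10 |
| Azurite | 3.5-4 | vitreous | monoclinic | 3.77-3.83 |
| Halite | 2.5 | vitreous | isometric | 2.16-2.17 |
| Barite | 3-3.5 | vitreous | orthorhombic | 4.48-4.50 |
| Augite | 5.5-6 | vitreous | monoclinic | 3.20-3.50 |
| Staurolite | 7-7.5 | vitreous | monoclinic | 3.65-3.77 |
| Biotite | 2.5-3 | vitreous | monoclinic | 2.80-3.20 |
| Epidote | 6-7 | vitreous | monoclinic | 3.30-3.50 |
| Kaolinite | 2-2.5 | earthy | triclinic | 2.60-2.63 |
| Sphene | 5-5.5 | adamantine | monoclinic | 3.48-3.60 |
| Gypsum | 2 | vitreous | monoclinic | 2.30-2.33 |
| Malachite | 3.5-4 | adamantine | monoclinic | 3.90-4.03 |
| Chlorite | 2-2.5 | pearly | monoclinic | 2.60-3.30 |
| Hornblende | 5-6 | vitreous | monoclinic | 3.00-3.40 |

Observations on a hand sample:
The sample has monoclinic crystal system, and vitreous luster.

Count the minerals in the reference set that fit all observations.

7

Monoclinic crystal system eliminates Zircon, Sphalerite, Halite, Barite, Kaolinite.
Vitreous luster rules out Sphene, Malachite, Chlorite.
Consistent with every observation: Augite, Azurite, Biotite, Epidote, Gypsum, Hornblende, Staurolite.
That is 7 minerals.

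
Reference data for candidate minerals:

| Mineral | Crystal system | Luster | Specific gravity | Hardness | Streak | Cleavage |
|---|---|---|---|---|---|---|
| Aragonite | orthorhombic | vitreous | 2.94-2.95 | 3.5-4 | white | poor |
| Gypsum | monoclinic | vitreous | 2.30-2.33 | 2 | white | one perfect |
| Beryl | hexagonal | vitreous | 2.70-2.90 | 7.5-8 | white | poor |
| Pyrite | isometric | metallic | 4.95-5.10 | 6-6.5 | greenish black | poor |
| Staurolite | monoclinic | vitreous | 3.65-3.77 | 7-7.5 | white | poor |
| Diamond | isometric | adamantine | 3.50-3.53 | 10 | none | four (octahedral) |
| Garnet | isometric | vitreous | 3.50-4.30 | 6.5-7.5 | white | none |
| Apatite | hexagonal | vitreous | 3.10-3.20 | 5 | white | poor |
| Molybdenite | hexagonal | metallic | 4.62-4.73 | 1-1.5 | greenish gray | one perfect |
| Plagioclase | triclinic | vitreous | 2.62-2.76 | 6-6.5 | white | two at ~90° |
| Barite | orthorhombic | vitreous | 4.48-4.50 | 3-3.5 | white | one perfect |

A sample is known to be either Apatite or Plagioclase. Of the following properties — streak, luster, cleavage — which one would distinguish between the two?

Streak: both white — same for both.
Luster: both vitreous — same for both.
Cleavage: Apatite poor, Plagioclase two at ~90° — different.
Of the listed properties, cleavage is the one that separates them.

cleavage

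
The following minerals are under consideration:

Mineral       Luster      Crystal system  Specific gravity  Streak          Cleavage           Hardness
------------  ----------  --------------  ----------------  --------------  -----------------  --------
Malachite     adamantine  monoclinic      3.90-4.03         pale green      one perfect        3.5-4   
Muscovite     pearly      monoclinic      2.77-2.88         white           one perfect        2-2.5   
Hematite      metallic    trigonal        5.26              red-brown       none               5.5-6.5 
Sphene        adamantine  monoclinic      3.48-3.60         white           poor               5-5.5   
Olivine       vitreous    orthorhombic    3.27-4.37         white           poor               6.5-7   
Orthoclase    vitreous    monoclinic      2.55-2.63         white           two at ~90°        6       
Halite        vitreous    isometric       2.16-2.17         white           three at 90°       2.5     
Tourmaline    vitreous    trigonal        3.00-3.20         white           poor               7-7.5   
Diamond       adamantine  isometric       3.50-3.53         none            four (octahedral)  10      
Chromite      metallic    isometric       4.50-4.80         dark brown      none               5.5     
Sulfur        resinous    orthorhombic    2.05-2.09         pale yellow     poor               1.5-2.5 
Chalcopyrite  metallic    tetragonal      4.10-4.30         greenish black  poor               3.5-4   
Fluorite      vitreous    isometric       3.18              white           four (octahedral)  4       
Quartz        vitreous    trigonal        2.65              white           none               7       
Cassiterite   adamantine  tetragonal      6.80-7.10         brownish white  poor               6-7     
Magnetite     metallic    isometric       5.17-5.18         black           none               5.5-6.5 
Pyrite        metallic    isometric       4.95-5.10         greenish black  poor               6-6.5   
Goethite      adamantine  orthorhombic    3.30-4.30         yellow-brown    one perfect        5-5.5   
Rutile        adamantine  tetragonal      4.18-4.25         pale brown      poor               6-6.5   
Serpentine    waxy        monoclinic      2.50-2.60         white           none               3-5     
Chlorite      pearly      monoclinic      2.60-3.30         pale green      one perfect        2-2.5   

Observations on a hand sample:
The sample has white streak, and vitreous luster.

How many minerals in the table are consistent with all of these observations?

White streak: Muscovite, Sphene, Olivine, Orthoclase, Halite, Tourmaline, Fluorite, Quartz, Serpentine remain.
Vitreous luster eliminates Muscovite, Sphene, Serpentine.
The minerals that satisfy all observations are Fluorite, Halite, Olivine, Orthoclase, Quartz, Tourmaline.
That is 6 minerals.

6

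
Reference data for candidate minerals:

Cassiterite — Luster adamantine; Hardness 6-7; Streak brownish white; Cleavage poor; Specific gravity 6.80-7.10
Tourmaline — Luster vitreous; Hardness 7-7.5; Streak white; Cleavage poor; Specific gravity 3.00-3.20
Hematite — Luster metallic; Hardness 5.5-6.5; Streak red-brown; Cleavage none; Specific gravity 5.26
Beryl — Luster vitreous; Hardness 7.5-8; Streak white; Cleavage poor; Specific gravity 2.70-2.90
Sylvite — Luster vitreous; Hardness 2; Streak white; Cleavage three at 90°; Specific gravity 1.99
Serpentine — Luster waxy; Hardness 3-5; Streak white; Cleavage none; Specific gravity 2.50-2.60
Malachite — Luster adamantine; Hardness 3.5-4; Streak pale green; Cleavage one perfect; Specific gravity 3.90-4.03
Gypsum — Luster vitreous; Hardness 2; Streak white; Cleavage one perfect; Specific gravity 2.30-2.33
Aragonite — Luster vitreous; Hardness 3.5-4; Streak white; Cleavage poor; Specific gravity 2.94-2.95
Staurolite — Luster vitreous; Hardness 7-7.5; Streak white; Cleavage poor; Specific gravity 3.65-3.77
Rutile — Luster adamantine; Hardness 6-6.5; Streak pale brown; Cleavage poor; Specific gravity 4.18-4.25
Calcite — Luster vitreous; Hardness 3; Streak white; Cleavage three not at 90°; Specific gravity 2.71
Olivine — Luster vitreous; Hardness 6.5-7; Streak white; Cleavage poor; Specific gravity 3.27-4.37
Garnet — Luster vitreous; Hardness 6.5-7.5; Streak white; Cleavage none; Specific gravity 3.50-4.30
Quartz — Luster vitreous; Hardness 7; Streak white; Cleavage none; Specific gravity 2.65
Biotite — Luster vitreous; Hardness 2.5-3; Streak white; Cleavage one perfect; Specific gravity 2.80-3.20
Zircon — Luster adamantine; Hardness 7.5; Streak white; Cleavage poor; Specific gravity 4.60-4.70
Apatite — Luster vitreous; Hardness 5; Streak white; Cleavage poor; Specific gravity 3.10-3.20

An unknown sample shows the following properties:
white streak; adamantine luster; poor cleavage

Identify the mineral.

White streak rules out Cassiterite, Hematite, Malachite, Rutile.
Adamantine luster: narrows the field to Zircon.
Poor cleavage: no further eliminations.
Zircon is the sole remaining match.

Zircon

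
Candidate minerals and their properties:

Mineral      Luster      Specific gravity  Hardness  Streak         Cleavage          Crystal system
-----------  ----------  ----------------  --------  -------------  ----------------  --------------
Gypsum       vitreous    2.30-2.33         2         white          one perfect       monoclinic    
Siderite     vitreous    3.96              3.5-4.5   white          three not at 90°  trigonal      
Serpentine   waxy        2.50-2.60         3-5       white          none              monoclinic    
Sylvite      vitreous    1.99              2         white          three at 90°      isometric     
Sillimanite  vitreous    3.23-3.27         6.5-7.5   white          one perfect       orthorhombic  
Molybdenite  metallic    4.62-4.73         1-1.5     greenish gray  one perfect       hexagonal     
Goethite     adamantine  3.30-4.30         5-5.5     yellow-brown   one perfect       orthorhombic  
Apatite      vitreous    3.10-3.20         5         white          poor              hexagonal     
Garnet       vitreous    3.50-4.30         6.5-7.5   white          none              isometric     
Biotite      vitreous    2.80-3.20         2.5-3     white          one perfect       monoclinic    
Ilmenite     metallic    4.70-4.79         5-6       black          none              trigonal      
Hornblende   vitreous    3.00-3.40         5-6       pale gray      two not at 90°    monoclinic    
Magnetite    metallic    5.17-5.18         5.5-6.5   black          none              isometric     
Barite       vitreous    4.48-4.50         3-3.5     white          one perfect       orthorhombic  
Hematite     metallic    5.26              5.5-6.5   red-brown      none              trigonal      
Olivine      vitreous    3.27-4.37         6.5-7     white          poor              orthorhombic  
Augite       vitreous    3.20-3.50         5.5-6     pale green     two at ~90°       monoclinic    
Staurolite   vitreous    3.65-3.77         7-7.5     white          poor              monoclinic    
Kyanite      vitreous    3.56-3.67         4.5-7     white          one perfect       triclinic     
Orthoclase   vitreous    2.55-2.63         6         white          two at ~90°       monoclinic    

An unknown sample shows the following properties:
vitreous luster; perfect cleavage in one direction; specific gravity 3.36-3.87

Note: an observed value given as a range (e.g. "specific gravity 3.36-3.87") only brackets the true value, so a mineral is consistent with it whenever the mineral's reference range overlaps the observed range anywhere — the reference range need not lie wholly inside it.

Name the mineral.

Kyanite

Vitreous luster is inconsistent with Serpentine, Molybdenite, Goethite, Ilmenite, Magnetite, Hematite.
Perfect cleavage in one direction — narrows the field to Gypsum, Sillimanite, Biotite, Barite, Kyanite.
Specific gravity 3.36-3.87 — Kyanite remains.
The only mineral consistent with every observation is Kyanite.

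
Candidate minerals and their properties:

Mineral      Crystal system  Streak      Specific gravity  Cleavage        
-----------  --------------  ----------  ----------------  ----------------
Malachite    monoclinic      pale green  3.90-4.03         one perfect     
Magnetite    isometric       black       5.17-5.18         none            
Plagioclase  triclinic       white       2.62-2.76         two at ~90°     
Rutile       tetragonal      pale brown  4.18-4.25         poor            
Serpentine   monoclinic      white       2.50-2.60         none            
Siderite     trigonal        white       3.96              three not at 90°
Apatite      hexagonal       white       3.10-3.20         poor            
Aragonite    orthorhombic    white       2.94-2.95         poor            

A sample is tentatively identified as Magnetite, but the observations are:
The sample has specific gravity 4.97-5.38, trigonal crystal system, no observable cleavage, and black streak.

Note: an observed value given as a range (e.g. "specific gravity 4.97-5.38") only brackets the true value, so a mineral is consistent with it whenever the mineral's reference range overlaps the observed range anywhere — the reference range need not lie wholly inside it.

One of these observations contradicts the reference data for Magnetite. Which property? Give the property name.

Specific gravity 4.97-5.38: Magnetite has SG 5.17-5.18 — agrees.
Trigonal crystal system: Magnetite has isometric system — outside the reference range.
No observable cleavage: Magnetite has cleavage none — agrees.
Black streak: Magnetite has black streak — agrees.
The crystal system is the one property that does not fit.

crystal system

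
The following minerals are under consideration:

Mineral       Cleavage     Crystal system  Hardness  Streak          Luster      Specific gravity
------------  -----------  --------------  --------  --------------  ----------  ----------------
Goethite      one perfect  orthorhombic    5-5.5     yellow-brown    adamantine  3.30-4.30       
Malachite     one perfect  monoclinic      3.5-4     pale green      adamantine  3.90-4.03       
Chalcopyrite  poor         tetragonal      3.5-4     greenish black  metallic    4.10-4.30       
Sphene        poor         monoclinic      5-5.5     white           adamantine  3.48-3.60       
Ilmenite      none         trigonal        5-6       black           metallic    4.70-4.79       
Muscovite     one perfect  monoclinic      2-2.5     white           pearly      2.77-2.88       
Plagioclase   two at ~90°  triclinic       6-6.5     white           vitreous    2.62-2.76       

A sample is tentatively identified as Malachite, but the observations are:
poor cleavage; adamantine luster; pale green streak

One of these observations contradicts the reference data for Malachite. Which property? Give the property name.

cleavage

Poor cleavage: Malachite has cleavage one perfect — outside the reference range.
Adamantine luster: Malachite has adamantine luster — within range.
Pale green streak: Malachite has pale green streak — within range.
Only the cleavage is inconsistent.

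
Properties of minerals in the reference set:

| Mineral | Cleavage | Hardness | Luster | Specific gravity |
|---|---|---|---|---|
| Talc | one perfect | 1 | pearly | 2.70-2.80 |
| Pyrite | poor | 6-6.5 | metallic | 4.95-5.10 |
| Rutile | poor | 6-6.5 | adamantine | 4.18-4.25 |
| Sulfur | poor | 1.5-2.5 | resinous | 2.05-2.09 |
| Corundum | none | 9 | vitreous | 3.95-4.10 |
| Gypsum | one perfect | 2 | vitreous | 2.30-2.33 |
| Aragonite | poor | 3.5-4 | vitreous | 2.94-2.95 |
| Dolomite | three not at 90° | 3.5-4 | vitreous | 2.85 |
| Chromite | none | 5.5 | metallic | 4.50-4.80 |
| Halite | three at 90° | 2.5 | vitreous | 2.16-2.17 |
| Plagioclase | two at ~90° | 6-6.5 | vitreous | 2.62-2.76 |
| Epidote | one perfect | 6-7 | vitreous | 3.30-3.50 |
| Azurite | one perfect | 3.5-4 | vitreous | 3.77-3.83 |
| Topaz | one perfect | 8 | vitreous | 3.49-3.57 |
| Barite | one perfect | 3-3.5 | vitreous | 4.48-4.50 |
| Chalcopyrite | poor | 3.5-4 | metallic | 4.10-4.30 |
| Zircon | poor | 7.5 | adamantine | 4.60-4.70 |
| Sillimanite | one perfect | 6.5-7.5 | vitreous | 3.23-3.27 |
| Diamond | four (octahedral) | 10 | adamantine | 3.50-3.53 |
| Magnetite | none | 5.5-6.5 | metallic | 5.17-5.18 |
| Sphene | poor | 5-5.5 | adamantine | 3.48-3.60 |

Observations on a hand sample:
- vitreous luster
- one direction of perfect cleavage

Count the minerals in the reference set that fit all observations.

6

Vitreous luster — Corundum, Gypsum, Aragonite, Dolomite, Halite, Plagioclase, Epidote, Azurite, Topaz, Barite, Sillimanite remain.
One direction of perfect cleavage rules out Corundum, Aragonite, Dolomite, Halite, Plagioclase.
Consistent with every observation: Azurite, Barite, Epidote, Gypsum, Sillimanite, Topaz.
That is 6 minerals.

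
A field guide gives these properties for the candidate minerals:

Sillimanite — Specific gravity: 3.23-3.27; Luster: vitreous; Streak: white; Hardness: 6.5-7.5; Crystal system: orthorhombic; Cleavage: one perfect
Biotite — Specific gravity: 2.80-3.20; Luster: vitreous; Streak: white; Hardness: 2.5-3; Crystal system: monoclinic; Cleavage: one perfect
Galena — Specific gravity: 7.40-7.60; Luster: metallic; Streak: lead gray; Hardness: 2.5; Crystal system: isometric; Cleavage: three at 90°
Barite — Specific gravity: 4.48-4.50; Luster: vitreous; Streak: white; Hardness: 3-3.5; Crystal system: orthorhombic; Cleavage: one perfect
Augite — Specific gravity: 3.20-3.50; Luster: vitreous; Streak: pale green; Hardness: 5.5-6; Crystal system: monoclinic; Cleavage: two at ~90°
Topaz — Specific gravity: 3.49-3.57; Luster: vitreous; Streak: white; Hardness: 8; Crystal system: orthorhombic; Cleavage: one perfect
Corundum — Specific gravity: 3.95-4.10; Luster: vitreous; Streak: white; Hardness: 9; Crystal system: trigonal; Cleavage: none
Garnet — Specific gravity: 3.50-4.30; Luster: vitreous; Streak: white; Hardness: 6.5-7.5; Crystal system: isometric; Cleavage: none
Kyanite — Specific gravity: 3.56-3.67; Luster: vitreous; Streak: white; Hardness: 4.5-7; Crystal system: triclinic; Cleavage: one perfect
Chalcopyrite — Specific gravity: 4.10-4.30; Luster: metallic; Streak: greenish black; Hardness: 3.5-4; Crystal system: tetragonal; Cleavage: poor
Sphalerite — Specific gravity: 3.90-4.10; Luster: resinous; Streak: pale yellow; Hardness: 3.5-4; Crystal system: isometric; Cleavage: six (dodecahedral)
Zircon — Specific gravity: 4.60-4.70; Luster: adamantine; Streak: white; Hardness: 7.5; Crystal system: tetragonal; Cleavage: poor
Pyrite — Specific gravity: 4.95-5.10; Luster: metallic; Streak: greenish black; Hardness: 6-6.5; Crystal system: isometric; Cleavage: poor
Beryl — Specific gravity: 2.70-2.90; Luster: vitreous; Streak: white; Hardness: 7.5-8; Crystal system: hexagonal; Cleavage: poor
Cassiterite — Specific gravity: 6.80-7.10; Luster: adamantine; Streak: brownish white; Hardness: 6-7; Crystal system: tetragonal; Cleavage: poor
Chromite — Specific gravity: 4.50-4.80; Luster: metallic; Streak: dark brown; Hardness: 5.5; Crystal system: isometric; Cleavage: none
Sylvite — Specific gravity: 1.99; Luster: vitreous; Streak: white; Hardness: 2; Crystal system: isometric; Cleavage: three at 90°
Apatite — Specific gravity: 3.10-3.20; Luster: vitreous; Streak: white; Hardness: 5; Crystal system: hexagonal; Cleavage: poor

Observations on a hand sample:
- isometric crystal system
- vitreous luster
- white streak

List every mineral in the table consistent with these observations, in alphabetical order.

Isometric crystal system: narrows the field to Galena, Garnet, Sphalerite, Pyrite, Chromite, Sylvite.
Vitreous luster: only Garnet, Sylvite remain.
White streak: every remaining candidate is consistent.
Remaining candidates: Garnet, Sylvite.

Garnet, Sylvite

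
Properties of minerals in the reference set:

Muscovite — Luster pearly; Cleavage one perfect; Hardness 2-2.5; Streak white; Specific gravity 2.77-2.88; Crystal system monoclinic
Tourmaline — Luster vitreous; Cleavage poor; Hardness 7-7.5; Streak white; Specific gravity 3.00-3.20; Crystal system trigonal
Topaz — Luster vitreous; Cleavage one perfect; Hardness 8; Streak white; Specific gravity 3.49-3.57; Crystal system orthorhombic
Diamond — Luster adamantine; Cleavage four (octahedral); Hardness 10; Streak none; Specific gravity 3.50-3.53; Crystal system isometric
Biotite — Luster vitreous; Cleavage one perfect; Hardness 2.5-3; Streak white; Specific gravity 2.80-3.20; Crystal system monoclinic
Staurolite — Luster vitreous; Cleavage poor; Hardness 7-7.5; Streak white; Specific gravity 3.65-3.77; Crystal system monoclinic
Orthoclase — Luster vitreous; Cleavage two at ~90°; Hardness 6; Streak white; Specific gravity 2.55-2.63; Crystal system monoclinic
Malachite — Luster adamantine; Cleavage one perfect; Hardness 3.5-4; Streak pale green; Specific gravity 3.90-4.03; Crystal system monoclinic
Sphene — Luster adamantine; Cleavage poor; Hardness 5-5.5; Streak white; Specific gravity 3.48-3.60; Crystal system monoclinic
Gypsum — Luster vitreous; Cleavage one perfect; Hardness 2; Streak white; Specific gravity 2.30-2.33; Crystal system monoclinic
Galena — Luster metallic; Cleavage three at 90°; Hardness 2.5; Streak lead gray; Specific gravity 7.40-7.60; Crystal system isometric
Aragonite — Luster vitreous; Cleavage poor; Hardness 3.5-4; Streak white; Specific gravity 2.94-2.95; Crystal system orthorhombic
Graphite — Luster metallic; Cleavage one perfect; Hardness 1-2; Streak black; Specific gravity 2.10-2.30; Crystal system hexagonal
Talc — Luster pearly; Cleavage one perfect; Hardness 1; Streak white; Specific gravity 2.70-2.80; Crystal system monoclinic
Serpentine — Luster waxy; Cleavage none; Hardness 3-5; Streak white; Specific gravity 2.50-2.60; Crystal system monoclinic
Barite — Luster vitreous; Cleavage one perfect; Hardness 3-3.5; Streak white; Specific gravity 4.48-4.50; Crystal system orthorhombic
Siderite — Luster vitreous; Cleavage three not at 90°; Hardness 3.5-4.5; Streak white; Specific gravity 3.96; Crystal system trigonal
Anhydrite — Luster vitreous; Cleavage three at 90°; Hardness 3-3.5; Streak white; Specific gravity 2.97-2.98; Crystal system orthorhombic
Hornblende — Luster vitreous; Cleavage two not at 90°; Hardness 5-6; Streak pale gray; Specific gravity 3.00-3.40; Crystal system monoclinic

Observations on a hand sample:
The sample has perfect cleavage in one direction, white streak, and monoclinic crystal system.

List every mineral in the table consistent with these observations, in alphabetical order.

Biotite, Gypsum, Muscovite, Talc

Perfect cleavage in one direction — Muscovite, Topaz, Biotite, Malachite, Gypsum, Graphite, Talc, Barite remain.
White streak is inconsistent with Malachite, Graphite.
Monoclinic crystal system rules out Topaz, Barite.
The minerals that satisfy all observations are Biotite, Gypsum, Muscovite, Talc.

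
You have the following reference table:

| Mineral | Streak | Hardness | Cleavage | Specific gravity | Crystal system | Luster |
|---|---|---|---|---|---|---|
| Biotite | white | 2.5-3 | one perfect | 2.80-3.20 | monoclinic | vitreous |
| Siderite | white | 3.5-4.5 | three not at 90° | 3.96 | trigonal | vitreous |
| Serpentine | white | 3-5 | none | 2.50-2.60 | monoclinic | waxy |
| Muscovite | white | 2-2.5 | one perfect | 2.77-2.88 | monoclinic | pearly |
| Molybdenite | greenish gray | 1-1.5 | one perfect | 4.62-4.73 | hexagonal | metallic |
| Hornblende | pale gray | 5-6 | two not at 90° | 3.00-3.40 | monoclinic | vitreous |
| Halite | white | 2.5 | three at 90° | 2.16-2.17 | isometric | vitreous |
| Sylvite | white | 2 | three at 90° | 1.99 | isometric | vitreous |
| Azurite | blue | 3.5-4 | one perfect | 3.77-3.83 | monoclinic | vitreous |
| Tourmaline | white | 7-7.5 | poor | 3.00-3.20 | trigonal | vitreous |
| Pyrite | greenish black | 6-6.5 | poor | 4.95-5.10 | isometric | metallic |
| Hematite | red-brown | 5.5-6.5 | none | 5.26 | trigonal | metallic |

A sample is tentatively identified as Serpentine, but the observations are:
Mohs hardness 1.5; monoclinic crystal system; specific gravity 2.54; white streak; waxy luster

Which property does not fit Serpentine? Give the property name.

hardness

Mohs hardness 1.5: Serpentine has hardness 3-5 — inconsistent.
Monoclinic crystal system: Serpentine has monoclinic system — matches.
Specific gravity 2.54: Serpentine has SG 2.50-2.60 — matches.
White streak: Serpentine has white streak — matches.
Waxy luster: Serpentine has waxy luster — matches.
The hardness is the one property that does not fit.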